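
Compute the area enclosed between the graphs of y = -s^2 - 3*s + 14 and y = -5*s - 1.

Set the curves equal: -s^2 - 3*s + 14 = -5*s - 1, so -s^2 + 2*s + 15 = 0, which factors as -(s - 5)*(s + 3) = 0. The curves meet at s = -3, 5.
On [-3, 5], y = -s^2 - 3*s + 14 is on top; that piece has area ∫[-3,5] (-s^2 + 2*s + 15) ds = 256/3.

256/3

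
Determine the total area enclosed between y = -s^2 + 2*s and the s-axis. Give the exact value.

4/3

The curve meets the s-axis where -s^2 + 2*s = 0, i.e. -s*(s - 2) = 0, at s = 0, 2.
On [0, 2] the curve lies above the axis; ∫[0,2] (-s^2 + 2*s) ds = 4/3, giving area 4/3.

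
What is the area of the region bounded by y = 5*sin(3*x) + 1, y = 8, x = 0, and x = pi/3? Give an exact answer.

On [0, pi/3], (5*sin(3*x) + 1) - (8) = 5*sin(3*x) - 7 is ≤ 0 throughout, so the area is a single integral of |5*sin(3*x) - 7|.
∫[0,pi/3] (5*sin(3*x) - 7) dx = 10/3 - 7*pi/3; the area of that piece is -10/3 + 7*pi/3.

-10/3 + 7*pi/3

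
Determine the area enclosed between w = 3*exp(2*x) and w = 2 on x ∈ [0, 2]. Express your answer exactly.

On [0, 2], (3*exp(2*x)) - (2) = 3*exp(2*x) - 2 is ≥ 0 throughout, so the area is a single integral of |3*exp(2*x) - 2|.
∫[0,2] (3*exp(2*x) - 2) dx = -11/2 + 3*exp(4)/2.

-11/2 + 3*exp(4)/2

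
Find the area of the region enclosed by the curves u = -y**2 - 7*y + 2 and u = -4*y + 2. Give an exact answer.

Both boundary curves give u as a function of y, so integrate with respect to y. Setting them equal: -y**2 - 3*y = 0, i.e. -y*(y + 3) = 0, so they meet at y = -3, 0.
For y in [-3, 0], u = -y**2 - 7*y + 2 is on the right; area = ∫[-3,0] (-y**2 - 3*y) dy = 9/2.

9/2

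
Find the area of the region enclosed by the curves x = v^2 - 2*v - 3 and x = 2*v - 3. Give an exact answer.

32/3

Both boundary curves give x as a function of v, so integrate with respect to v. Setting them equal: v^2 - 4*v = 0, i.e. v*(v - 4) = 0, so they meet at v = 0, 4.
For v in [0, 4], x = v^2 - 2*v - 3 is on the left; area = ∫[0,4] (-(v^2 - 4*v)) dv = 32/3.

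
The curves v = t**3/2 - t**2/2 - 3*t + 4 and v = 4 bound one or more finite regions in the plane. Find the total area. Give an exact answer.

Set the curves equal: t**3/2 - t**2/2 - 3*t + 4 = 4, so t**3/2 - t**2/2 - 3*t = 0, which factors as t*(t - 3)*(t + 2)/2 = 0. The curves meet at t = -2, 0, 3.
On [-2, 0], v = t**3/2 - t**2/2 - 3*t + 4 is on top; that piece has area ∫[-2,0] (t**3/2 - t**2/2 - 3*t) dt = 8/3.
On [0, 3], v = 4 is on top; that piece has area ∫[0,3] (-(t**3/2 - t**2/2 - 3*t)) dt = 63/8.
Total enclosed area = 8/3 + 63/8 = 253/24.

253/24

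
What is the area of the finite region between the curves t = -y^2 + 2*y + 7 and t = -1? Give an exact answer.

Both boundary curves give t as a function of y, so integrate with respect to y. Setting them equal: -y^2 + 2*y + 8 = 0, i.e. -(y - 4)*(y + 2) = 0, so they meet at y = -2, 4.
For y in [-2, 4], t = -y^2 + 2*y + 7 is on the right; area = ∫[-2,4] (-y^2 + 2*y + 8) dy = 36.

36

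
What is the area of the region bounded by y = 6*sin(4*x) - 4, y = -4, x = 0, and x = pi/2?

6

The difference (6*sin(4*x) - 4) - (-4) = 6*sin(4*x) changes sign at x = pi/4 inside [0, pi/2], so split the integral there.
∫[0,pi/4] (6*sin(4*x)) dx = 3.
∫[pi/4,pi/2] (6*sin(4*x)) dx = -3; the area of that piece is 3.
Total area = 3 + 3 = 6.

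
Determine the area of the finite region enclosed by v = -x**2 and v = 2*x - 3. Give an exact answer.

Set the curves equal: -x**2 = 2*x - 3, so -x**2 - 2*x + 3 = 0, which factors as -(x - 1)*(x + 3) = 0. The curves meet at x = -3, 1.
On [-3, 1], v = -x**2 is on top; that piece has area ∫[-3,1] (-x**2 - 2*x + 3) dx = 32/3.

32/3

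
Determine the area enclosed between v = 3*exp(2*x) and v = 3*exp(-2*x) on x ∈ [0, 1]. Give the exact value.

On [0, 1], (3*exp(2*x)) - (3*exp(-2*x)) = 3*exp(2*x) - 3*exp(-2*x) is ≥ 0 throughout, so the area is a single integral of |3*exp(2*x) - 3*exp(-2*x)|.
∫[0,1] (3*exp(2*x) - 3*exp(-2*x)) dx = -3 + 3*exp(-2)/2 + 3*exp(2)/2.

-3 + 3*exp(-2)/2 + 3*exp(2)/2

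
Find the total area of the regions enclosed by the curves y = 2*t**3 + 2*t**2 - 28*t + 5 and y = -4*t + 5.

Set the curves equal: 2*t**3 + 2*t**2 - 28*t + 5 = -4*t + 5, so 2*t**3 + 2*t**2 - 24*t = 0, which factors as 2*t*(t - 3)*(t + 4) = 0. The curves meet at t = -4, 0, 3.
On [-4, 0], y = 2*t**3 + 2*t**2 - 28*t + 5 is on top; that piece has area ∫[-4,0] (2*t**3 + 2*t**2 - 24*t) dt = 320/3.
On [0, 3], y = -4*t + 5 is on top; that piece has area ∫[0,3] (-(2*t**3 + 2*t**2 - 24*t)) dt = 99/2.
Total enclosed area = 320/3 + 99/2 = 937/6.

937/6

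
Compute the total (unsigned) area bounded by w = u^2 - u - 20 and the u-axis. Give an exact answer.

243/2

The curve meets the u-axis where u^2 - u - 20 = 0, i.e. (u - 5)*(u + 4) = 0, at u = -4, 5.
On [-4, 5] the curve lies below the axis; ∫[-4,5] (u^2 - u - 20) du = -243/2, giving area 243/2.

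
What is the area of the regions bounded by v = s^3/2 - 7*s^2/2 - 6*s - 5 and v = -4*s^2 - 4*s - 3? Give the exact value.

71/12

Set the curves equal: s^3/2 - 7*s^2/2 - 6*s - 5 = -4*s^2 - 4*s - 3, so s^3/2 + s^2/2 - 2*s - 2 = 0, which factors as (s - 2)*(s + 1)*(s + 2)/2 = 0. The curves meet at s = -2, -1, 2.
On [-2, -1], v = s^3/2 - 7*s^2/2 - 6*s - 5 is on top; that piece has area ∫[-2,-1] (s^3/2 + s^2/2 - 2*s - 2) ds = 7/24.
On [-1, 2], v = -4*s^2 - 4*s - 3 is on top; that piece has area ∫[-1,2] (-(s^3/2 + s^2/2 - 2*s - 2)) ds = 45/8.
Total enclosed area = 7/24 + 45/8 = 71/12.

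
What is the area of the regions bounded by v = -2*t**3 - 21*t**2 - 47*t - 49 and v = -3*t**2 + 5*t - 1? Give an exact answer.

Set the curves equal: -2*t**3 - 21*t**2 - 47*t - 49 = -3*t**2 + 5*t - 1, so -2*t**3 - 18*t**2 - 52*t - 48 = 0, which factors as -2*(t + 2)*(t + 3)*(t + 4) = 0. The curves meet at t = -4, -3, -2.
On [-4, -3], v = -3*t**2 + 5*t - 1 is on top; that piece has area ∫[-4,-3] (-(-2*t**3 - 18*t**2 - 52*t - 48)) dt = 1/2.
On [-3, -2], v = -2*t**3 - 21*t**2 - 47*t - 49 is on top; that piece has area ∫[-3,-2] (-2*t**3 - 18*t**2 - 52*t - 48) dt = 1/2.
Total enclosed area = 1/2 + 1/2 = 1.

1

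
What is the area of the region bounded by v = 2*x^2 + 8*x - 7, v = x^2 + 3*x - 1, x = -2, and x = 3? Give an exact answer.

235/6

The difference (2*x^2 + 8*x - 7) - (x^2 + 3*x - 1) = x^2 + 5*x - 6 changes sign at x = 1 inside [-2, 3], so split the integral there.
∫[-2,1] (x^2 + 5*x - 6) dx = -45/2; the area of that piece is 45/2.
∫[1,3] (x^2 + 5*x - 6) dx = 50/3.
Total area = 45/2 + 50/3 = 235/6.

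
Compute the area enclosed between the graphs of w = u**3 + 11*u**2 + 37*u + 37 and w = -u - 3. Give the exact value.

37/12

Set the curves equal: u**3 + 11*u**2 + 37*u + 37 = -u - 3, so u**3 + 11*u**2 + 38*u + 40 = 0, which factors as (u + 2)*(u + 4)*(u + 5) = 0. The curves meet at u = -5, -4, -2.
On [-5, -4], w = u**3 + 11*u**2 + 37*u + 37 is on top; that piece has area ∫[-5,-4] (u**3 + 11*u**2 + 38*u + 40) du = 5/12.
On [-4, -2], w = -u - 3 is on top; that piece has area ∫[-4,-2] (-(u**3 + 11*u**2 + 38*u + 40)) du = 8/3.
Total enclosed area = 5/12 + 8/3 = 37/12.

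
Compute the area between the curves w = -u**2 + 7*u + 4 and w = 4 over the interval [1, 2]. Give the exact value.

49/6

On [1, 2], (-u**2 + 7*u + 4) - (4) = -u**2 + 7*u is ≥ 0 throughout, so the area is a single integral of |-u**2 + 7*u|.
∫[1,2] (-u**2 + 7*u) du = 49/6.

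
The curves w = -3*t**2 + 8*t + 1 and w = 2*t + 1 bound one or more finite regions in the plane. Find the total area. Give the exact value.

Set the curves equal: -3*t**2 + 8*t + 1 = 2*t + 1, so -3*t**2 + 6*t = 0, which factors as -3*t*(t - 2) = 0. The curves meet at t = 0, 2.
On [0, 2], w = -3*t**2 + 8*t + 1 is on top; that piece has area ∫[0,2] (-3*t**2 + 6*t) dt = 4.

4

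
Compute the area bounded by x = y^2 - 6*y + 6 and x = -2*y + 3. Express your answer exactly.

Both boundary curves give x as a function of y, so integrate with respect to y. Setting them equal: y^2 - 4*y + 3 = 0, i.e. (y - 3)*(y - 1) = 0, so they meet at y = 1, 3.
For y in [1, 3], x = y^2 - 6*y + 6 is on the left; area = ∫[1,3] (-(y^2 - 4*y + 3)) dy = 4/3.

4/3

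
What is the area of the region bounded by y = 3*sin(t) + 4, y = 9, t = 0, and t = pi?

On [0, pi], (3*sin(t) + 4) - (9) = 3*sin(t) - 5 is ≤ 0 throughout, so the area is a single integral of |3*sin(t) - 5|.
∫[0,pi] (3*sin(t) - 5) dt = 6 - 5*pi; the area of that piece is -6 + 5*pi.

-6 + 5*pi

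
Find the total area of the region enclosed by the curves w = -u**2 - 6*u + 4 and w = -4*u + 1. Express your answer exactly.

32/3

Set the curves equal: -u**2 - 6*u + 4 = -4*u + 1, so -u**2 - 2*u + 3 = 0, which factors as -(u - 1)*(u + 3) = 0. The curves meet at u = -3, 1.
On [-3, 1], w = -u**2 - 6*u + 4 is on top; that piece has area ∫[-3,1] (-u**2 - 2*u + 3) du = 32/3.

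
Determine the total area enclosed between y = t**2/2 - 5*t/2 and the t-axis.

The curve meets the t-axis where t**2/2 - 5*t/2 = 0, i.e. t*(t - 5)/2 = 0, at t = 0, 5.
On [0, 5] the curve lies below the axis; ∫[0,5] (t**2/2 - 5*t/2) dt = -125/12, giving area 125/12.

125/12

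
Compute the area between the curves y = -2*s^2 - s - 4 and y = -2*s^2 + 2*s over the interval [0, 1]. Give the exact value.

11/2

On [0, 1], (-2*s^2 - s - 4) - (-2*s^2 + 2*s) = -3*s - 4 is ≤ 0 throughout, so the area is a single integral of |-3*s - 4|.
∫[0,1] (-3*s - 4) ds = -11/2; the area of that piece is 11/2.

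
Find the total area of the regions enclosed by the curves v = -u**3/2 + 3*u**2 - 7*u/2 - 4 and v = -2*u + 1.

81/4

Set the curves equal: -u**3/2 + 3*u**2 - 7*u/2 - 4 = -2*u + 1, so -u**3/2 + 3*u**2 - 3*u/2 - 5 = 0, which factors as -(u - 5)*(u - 2)*(u + 1)/2 = 0. The curves meet at u = -1, 2, 5.
On [-1, 2], v = -2*u + 1 is on top; that piece has area ∫[-1,2] (-(-u**3/2 + 3*u**2 - 3*u/2 - 5)) du = 81/8.
On [2, 5], v = -u**3/2 + 3*u**2 - 7*u/2 - 4 is on top; that piece has area ∫[2,5] (-u**3/2 + 3*u**2 - 3*u/2 - 5) du = 81/8.
Total enclosed area = 81/8 + 81/8 = 81/4.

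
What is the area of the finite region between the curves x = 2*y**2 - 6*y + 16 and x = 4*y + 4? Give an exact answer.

1/3

Both boundary curves give x as a function of y, so integrate with respect to y. Setting them equal: 2*y**2 - 10*y + 12 = 0, i.e. 2*(y - 3)*(y - 2) = 0, so they meet at y = 2, 3.
For y in [2, 3], x = 2*y**2 - 6*y + 16 is on the left; area = ∫[2,3] (-(2*y**2 - 10*y + 12)) dy = 1/3.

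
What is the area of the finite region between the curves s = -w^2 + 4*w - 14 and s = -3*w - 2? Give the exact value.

Both boundary curves give s as a function of w, so integrate with respect to w. Setting them equal: -w^2 + 7*w - 12 = 0, i.e. -(w - 4)*(w - 3) = 0, so they meet at w = 3, 4.
For w in [3, 4], s = -w^2 + 4*w - 14 is on the right; area = ∫[3,4] (-w^2 + 7*w - 12) dw = 1/6.

1/6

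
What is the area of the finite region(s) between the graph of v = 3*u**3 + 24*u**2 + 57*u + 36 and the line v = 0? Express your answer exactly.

The curve meets the u-axis where 3*u**3 + 24*u**2 + 57*u + 36 = 0, i.e. 3*(u + 1)*(u + 3)*(u + 4) = 0, at u = -4, -3, -1.
On [-4, -3] the curve lies above the axis; ∫[-4,-3] (3*u**3 + 24*u**2 + 57*u + 36) du = 5/4, giving area 5/4.
On [-3, -1] the curve lies below the axis; ∫[-3,-1] (3*u**3 + 24*u**2 + 57*u + 36) du = -8, giving area 8.
Total area = 5/4 + 8 = 37/4.

37/4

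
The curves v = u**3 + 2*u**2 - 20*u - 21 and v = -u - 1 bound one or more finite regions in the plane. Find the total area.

Set the curves equal: u**3 + 2*u**2 - 20*u - 21 = -u - 1, so u**3 + 2*u**2 - 19*u - 20 = 0, which factors as (u - 4)*(u + 1)*(u + 5) = 0. The curves meet at u = -5, -1, 4.
On [-5, -1], v = u**3 + 2*u**2 - 20*u - 21 is on top; that piece has area ∫[-5,-1] (u**3 + 2*u**2 - 19*u - 20) du = 224/3.
On [-1, 4], v = -u - 1 is on top; that piece has area ∫[-1,4] (-(u**3 + 2*u**2 - 19*u - 20)) du = 1625/12.
Total enclosed area = 224/3 + 1625/12 = 2521/12.

2521/12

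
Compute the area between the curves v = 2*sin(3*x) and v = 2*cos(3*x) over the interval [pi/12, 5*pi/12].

On [pi/12, 5*pi/12], (2*sin(3*x)) - (2*cos(3*x)) = 2*sin(3*x) - 2*cos(3*x) is ≥ 0 throughout, so the area is a single integral of |2*sin(3*x) - 2*cos(3*x)|.
∫[pi/12,5*pi/12] (2*sin(3*x) - 2*cos(3*x)) dx = 4*sqrt(2)/3.

4*sqrt(2)/3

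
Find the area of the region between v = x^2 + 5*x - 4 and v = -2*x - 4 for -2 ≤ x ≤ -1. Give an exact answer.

49/6

On [-2, -1], (x^2 + 5*x - 4) - (-2*x - 4) = x^2 + 7*x is ≤ 0 throughout, so the area is a single integral of |x^2 + 7*x|.
∫[-2,-1] (x^2 + 7*x) dx = -49/6; the area of that piece is 49/6.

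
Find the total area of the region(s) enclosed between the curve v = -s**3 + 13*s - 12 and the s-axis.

The curve meets the s-axis where -s**3 + 13*s - 12 = 0, i.e. -(s - 3)*(s - 1)*(s + 4) = 0, at s = -4, 1, 3.
On [-4, 1] the curve lies below the axis; ∫[-4,1] (-s**3 + 13*s - 12) ds = -375/4, giving area 375/4.
On [1, 3] the curve lies above the axis; ∫[1,3] (-s**3 + 13*s - 12) ds = 8, giving area 8.
Total area = 375/4 + 8 = 407/4.

407/4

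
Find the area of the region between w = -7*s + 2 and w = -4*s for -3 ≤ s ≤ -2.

19/2

On [-3, -2], (-7*s + 2) - (-4*s) = -3*s + 2 is ≥ 0 throughout, so the area is a single integral of |-3*s + 2|.
∫[-3,-2] (-3*s + 2) ds = 19/2.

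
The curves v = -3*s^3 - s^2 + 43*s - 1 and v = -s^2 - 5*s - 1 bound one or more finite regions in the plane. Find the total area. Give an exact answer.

Set the curves equal: -3*s^3 - s^2 + 43*s - 1 = -s^2 - 5*s - 1, so -3*s^3 + 48*s = 0, which factors as -3*s*(s - 4)*(s + 4) = 0. The curves meet at s = -4, 0, 4.
On [-4, 0], v = -s^2 - 5*s - 1 is on top; that piece has area ∫[-4,0] (-(-3*s^3 + 48*s)) ds = 192.
On [0, 4], v = -3*s^3 - s^2 + 43*s - 1 is on top; that piece has area ∫[0,4] (-3*s^3 + 48*s) ds = 192.
Total enclosed area = 192 + 192 = 384.

384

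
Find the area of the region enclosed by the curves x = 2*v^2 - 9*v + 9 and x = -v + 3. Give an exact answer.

Both boundary curves give x as a function of v, so integrate with respect to v. Setting them equal: 2*v^2 - 8*v + 6 = 0, i.e. 2*(v - 3)*(v - 1) = 0, so they meet at v = 1, 3.
For v in [1, 3], x = 2*v^2 - 9*v + 9 is on the left; area = ∫[1,3] (-(2*v^2 - 8*v + 6)) dv = 8/3.

8/3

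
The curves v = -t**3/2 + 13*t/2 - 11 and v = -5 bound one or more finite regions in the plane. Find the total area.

407/8

Set the curves equal: -t**3/2 + 13*t/2 - 11 = -5, so -t**3/2 + 13*t/2 - 6 = 0, which factors as -(t - 3)*(t - 1)*(t + 4)/2 = 0. The curves meet at t = -4, 1, 3.
On [-4, 1], v = -5 is on top; that piece has area ∫[-4,1] (-(-t**3/2 + 13*t/2 - 6)) dt = 375/8.
On [1, 3], v = -t**3/2 + 13*t/2 - 11 is on top; that piece has area ∫[1,3] (-t**3/2 + 13*t/2 - 6) dt = 4.
Total enclosed area = 375/8 + 4 = 407/8.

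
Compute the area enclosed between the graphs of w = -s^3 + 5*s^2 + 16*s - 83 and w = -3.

5137/12

Set the curves equal: -s^3 + 5*s^2 + 16*s - 83 = -3, so -s^3 + 5*s^2 + 16*s - 80 = 0, which factors as -(s - 5)*(s - 4)*(s + 4) = 0. The curves meet at s = -4, 4, 5.
On [-4, 4], w = -3 is on top; that piece has area ∫[-4,4] (-(-s^3 + 5*s^2 + 16*s - 80)) ds = 1280/3.
On [4, 5], w = -s^3 + 5*s^2 + 16*s - 83 is on top; that piece has area ∫[4,5] (-s^3 + 5*s^2 + 16*s - 80) ds = 17/12.
Total enclosed area = 1280/3 + 17/12 = 5137/12.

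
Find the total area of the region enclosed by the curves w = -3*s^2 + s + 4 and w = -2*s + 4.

Set the curves equal: -3*s^2 + s + 4 = -2*s + 4, so -3*s^2 + 3*s = 0, which factors as -3*s*(s - 1) = 0. The curves meet at s = 0, 1.
On [0, 1], w = -3*s^2 + s + 4 is on top; that piece has area ∫[0,1] (-3*s^2 + 3*s) ds = 1/2.

1/2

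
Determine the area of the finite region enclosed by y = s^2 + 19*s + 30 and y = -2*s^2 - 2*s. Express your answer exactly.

Set the curves equal: s^2 + 19*s + 30 = -2*s^2 - 2*s, so 3*s^2 + 21*s + 30 = 0, which factors as 3*(s + 2)*(s + 5) = 0. The curves meet at s = -5, -2.
On [-5, -2], y = -2*s^2 - 2*s is on top; that piece has area ∫[-5,-2] (-(3*s^2 + 21*s + 30)) ds = 27/2.

27/2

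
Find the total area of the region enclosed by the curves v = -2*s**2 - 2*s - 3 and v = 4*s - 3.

9

Set the curves equal: -2*s**2 - 2*s - 3 = 4*s - 3, so -2*s**2 - 6*s = 0, which factors as -2*s*(s + 3) = 0. The curves meet at s = -3, 0.
On [-3, 0], v = -2*s**2 - 2*s - 3 is on top; that piece has area ∫[-3,0] (-2*s**2 - 6*s) ds = 9.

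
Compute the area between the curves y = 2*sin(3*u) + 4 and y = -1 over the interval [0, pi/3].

4/3 + 5*pi/3

On [0, pi/3], (2*sin(3*u) + 4) - (-1) = 2*sin(3*u) + 5 is ≥ 0 throughout, so the area is a single integral of |2*sin(3*u) + 5|.
∫[0,pi/3] (2*sin(3*u) + 5) du = 4/3 + 5*pi/3.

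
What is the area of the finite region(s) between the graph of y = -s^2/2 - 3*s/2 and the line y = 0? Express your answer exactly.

9/4

The curve meets the s-axis where -s^2/2 - 3*s/2 = 0, i.e. -s*(s + 3)/2 = 0, at s = -3, 0.
On [-3, 0] the curve lies above the axis; ∫[-3,0] (-s^2/2 - 3*s/2) ds = 9/4, giving area 9/4.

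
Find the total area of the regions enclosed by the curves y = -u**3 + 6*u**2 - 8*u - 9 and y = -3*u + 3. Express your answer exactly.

Set the curves equal: -u**3 + 6*u**2 - 8*u - 9 = -3*u + 3, so -u**3 + 6*u**2 - 5*u - 12 = 0, which factors as -(u - 4)*(u - 3)*(u + 1) = 0. The curves meet at u = -1, 3, 4.
On [-1, 3], y = -3*u + 3 is on top; that piece has area ∫[-1,3] (-(-u**3 + 6*u**2 - 5*u - 12)) du = 32.
On [3, 4], y = -u**3 + 6*u**2 - 8*u - 9 is on top; that piece has area ∫[3,4] (-u**3 + 6*u**2 - 5*u - 12) du = 3/4.
Total enclosed area = 32 + 3/4 = 131/4.

131/4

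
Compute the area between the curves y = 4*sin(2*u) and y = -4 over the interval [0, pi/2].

On [0, pi/2], (4*sin(2*u)) - (-4) = 4*sin(2*u) + 4 is ≥ 0 throughout, so the area is a single integral of |4*sin(2*u) + 4|.
∫[0,pi/2] (4*sin(2*u) + 4) du = 4 + 2*pi.

4 + 2*pi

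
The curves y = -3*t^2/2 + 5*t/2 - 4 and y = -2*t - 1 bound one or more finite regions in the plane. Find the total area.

1/4

Set the curves equal: -3*t^2/2 + 5*t/2 - 4 = -2*t - 1, so -3*t^2/2 + 9*t/2 - 3 = 0, which factors as -3*(t - 2)*(t - 1)/2 = 0. The curves meet at t = 1, 2.
On [1, 2], y = -3*t^2/2 + 5*t/2 - 4 is on top; that piece has area ∫[1,2] (-3*t^2/2 + 9*t/2 - 3) dt = 1/4.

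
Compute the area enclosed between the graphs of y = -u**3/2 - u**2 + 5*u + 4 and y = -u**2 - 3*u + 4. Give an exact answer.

Set the curves equal: -u**3/2 - u**2 + 5*u + 4 = -u**2 - 3*u + 4, so -u**3/2 + 8*u = 0, which factors as -u*(u - 4)*(u + 4)/2 = 0. The curves meet at u = -4, 0, 4.
On [-4, 0], y = -u**2 - 3*u + 4 is on top; that piece has area ∫[-4,0] (-(-u**3/2 + 8*u)) du = 32.
On [0, 4], y = -u**3/2 - u**2 + 5*u + 4 is on top; that piece has area ∫[0,4] (-u**3/2 + 8*u) du = 32.
Total enclosed area = 32 + 32 = 64.

64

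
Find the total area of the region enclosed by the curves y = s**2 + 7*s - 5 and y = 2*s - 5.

Set the curves equal: s**2 + 7*s - 5 = 2*s - 5, so s**2 + 5*s = 0, which factors as s*(s + 5) = 0. The curves meet at s = -5, 0.
On [-5, 0], y = 2*s - 5 is on top; that piece has area ∫[-5,0] (-(s**2 + 5*s)) ds = 125/6.

125/6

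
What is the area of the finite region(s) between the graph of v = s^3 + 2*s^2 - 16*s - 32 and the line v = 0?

568/3

The curve meets the s-axis where s^3 + 2*s^2 - 16*s - 32 = 0, i.e. (s - 4)*(s + 2)*(s + 4) = 0, at s = -4, -2, 4.
On [-4, -2] the curve lies above the axis; ∫[-4,-2] (s^3 + 2*s^2 - 16*s - 32) ds = 28/3, giving area 28/3.
On [-2, 4] the curve lies below the axis; ∫[-2,4] (s^3 + 2*s^2 - 16*s - 32) ds = -180, giving area 180.
Total area = 28/3 + 180 = 568/3.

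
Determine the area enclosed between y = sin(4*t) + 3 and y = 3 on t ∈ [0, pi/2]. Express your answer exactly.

1

The difference (sin(4*t) + 3) - (3) = sin(4*t) changes sign at t = pi/4 inside [0, pi/2], so split the integral there.
∫[0,pi/4] (sin(4*t)) dt = 1/2.
∫[pi/4,pi/2] (sin(4*t)) dt = -1/2; the area of that piece is 1/2.
Total area = 1/2 + 1/2 = 1.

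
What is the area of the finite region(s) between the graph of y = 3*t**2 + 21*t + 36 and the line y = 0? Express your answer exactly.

The curve meets the t-axis where 3*t**2 + 21*t + 36 = 0, i.e. 3*(t + 3)*(t + 4) = 0, at t = -4, -3.
On [-4, -3] the curve lies below the axis; ∫[-4,-3] (3*t**2 + 21*t + 36) dt = -1/2, giving area 1/2.

1/2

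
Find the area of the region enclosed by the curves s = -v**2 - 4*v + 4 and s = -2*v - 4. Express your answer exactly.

36

Both boundary curves give s as a function of v, so integrate with respect to v. Setting them equal: -v**2 - 2*v + 8 = 0, i.e. -(v - 2)*(v + 4) = 0, so they meet at v = -4, 2.
For v in [-4, 2], s = -v**2 - 4*v + 4 is on the right; area = ∫[-4,2] (-v**2 - 2*v + 8) dv = 36.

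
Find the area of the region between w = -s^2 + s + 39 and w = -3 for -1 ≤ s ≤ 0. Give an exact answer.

247/6

On [-1, 0], (-s^2 + s + 39) - (-3) = -s^2 + s + 42 is ≥ 0 throughout, so the area is a single integral of |-s^2 + s + 42|.
∫[-1,0] (-s^2 + s + 42) ds = 247/6.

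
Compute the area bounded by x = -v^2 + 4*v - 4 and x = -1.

4/3

Both boundary curves give x as a function of v, so integrate with respect to v. Setting them equal: -v^2 + 4*v - 3 = 0, i.e. -(v - 3)*(v - 1) = 0, so they meet at v = 1, 3.
For v in [1, 3], x = -v^2 + 4*v - 4 is on the right; area = ∫[1,3] (-v^2 + 4*v - 3) dv = 4/3.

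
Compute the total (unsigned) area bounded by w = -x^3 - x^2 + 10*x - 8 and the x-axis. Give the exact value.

443/6

The curve meets the x-axis where -x^3 - x^2 + 10*x - 8 = 0, i.e. -(x - 2)*(x - 1)*(x + 4) = 0, at x = -4, 1, 2.
On [-4, 1] the curve lies below the axis; ∫[-4,1] (-x^3 - x^2 + 10*x - 8) dx = -875/12, giving area 875/12.
On [1, 2] the curve lies above the axis; ∫[1,2] (-x^3 - x^2 + 10*x - 8) dx = 11/12, giving area 11/12.
Total area = 875/12 + 11/12 = 443/6.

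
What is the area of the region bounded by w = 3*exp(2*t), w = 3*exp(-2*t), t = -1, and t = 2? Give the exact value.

The difference (3*exp(2*t)) - (3*exp(-2*t)) = 3*exp(2*t) - 3*exp(-2*t) changes sign at t = 0 inside [-1, 2], so split the integral there.
∫[-1,0] (3*exp(2*t) - 3*exp(-2*t)) dt = -3*exp(2)/2 - 3*exp(-2)/2 + 3; the area of that piece is -3 + 3*exp(-2)/2 + 3*exp(2)/2.
∫[0,2] (3*exp(2*t) - 3*exp(-2*t)) dt = -3 + 3*exp(-4)/2 + 3*exp(4)/2.
Total area = (-3 + 3*exp(-2)/2 + 3*exp(2)/2) + (-3 + 3*exp(-4)/2 + 3*exp(4)/2) = -6 + 3*exp(-4)/2 + 3*exp(-2)/2 + 3*exp(2)/2 + 3*exp(4)/2.

-6 + 3*exp(-4)/2 + 3*exp(-2)/2 + 3*exp(2)/2 + 3*exp(4)/2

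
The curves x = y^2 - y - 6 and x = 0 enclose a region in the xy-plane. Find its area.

Both boundary curves give x as a function of y, so integrate with respect to y. Setting them equal: y^2 - y - 6 = 0, i.e. (y - 3)*(y + 2) = 0, so they meet at y = -2, 3.
For y in [-2, 3], x = y^2 - y - 6 is on the left; area = ∫[-2,3] (-(y^2 - y - 6)) dy = 125/6.

125/6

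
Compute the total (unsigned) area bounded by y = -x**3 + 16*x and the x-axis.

The curve meets the x-axis where -x**3 + 16*x = 0, i.e. -x*(x - 4)*(x + 4) = 0, at x = -4, 0, 4.
On [-4, 0] the curve lies below the axis; ∫[-4,0] (-x**3 + 16*x) dx = -64, giving area 64.
On [0, 4] the curve lies above the axis; ∫[0,4] (-x**3 + 16*x) dx = 64, giving area 64.
Total area = 64 + 64 = 128.

128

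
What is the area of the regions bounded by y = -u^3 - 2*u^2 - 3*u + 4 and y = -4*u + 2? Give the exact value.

37/12

Set the curves equal: -u^3 - 2*u^2 - 3*u + 4 = -4*u + 2, so -u^3 - 2*u^2 + u + 2 = 0, which factors as -(u - 1)*(u + 1)*(u + 2) = 0. The curves meet at u = -2, -1, 1.
On [-2, -1], y = -4*u + 2 is on top; that piece has area ∫[-2,-1] (-(-u^3 - 2*u^2 + u + 2)) du = 5/12.
On [-1, 1], y = -u^3 - 2*u^2 - 3*u + 4 is on top; that piece has area ∫[-1,1] (-u^3 - 2*u^2 + u + 2) du = 8/3.
Total enclosed area = 5/12 + 8/3 = 37/12.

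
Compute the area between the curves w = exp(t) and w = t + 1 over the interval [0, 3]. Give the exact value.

On [0, 3], (exp(t)) - (t + 1) = -t + exp(t) - 1 is ≥ 0 throughout, so the area is a single integral of |-t + exp(t) - 1|.
∫[0,3] (-t + exp(t) - 1) dt = -17/2 + exp(3).

-17/2 + exp(3)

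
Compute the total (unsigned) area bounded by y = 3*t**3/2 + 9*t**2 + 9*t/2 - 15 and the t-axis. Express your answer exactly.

The curve meets the t-axis where 3*t**3/2 + 9*t**2 + 9*t/2 - 15 = 0, i.e. 3*(t - 1)*(t + 2)*(t + 5)/2 = 0, at t = -5, -2, 1.
On [-5, -2] the curve lies above the axis; ∫[-5,-2] (3*t**3/2 + 9*t**2 + 9*t/2 - 15) dt = 243/8, giving area 243/8.
On [-2, 1] the curve lies below the axis; ∫[-2,1] (3*t**3/2 + 9*t**2 + 9*t/2 - 15) dt = -243/8, giving area 243/8.
Total area = 243/8 + 243/8 = 243/4.

243/4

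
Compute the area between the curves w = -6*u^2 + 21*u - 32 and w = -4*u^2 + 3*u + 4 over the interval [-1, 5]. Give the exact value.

292/3

The difference (-6*u^2 + 21*u - 32) - (-4*u^2 + 3*u + 4) = -2*u^2 + 18*u - 36 changes sign at u = 3 inside [-1, 5], so split the integral there.
∫[-1,3] (-2*u^2 + 18*u - 36) du = -272/3; the area of that piece is 272/3.
∫[3,5] (-2*u^2 + 18*u - 36) du = 20/3.
Total area = 272/3 + 20/3 = 292/3.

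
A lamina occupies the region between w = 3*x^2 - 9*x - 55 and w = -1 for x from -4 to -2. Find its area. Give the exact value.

27

The difference (3*x^2 - 9*x - 55) - (-1) = 3*x^2 - 9*x - 54 changes sign at x = -3 inside [-4, -2], so split the integral there.
∫[-4,-3] (3*x^2 - 9*x - 54) dx = 29/2.
∫[-3,-2] (3*x^2 - 9*x - 54) dx = -25/2; the area of that piece is 25/2.
Total area = 29/2 + 25/2 = 27.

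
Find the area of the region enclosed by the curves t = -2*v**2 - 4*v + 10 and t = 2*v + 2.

Both boundary curves give t as a function of v, so integrate with respect to v. Setting them equal: -2*v**2 - 6*v + 8 = 0, i.e. -2*(v - 1)*(v + 4) = 0, so they meet at v = -4, 1.
For v in [-4, 1], t = -2*v**2 - 4*v + 10 is on the right; area = ∫[-4,1] (-2*v**2 - 6*v + 8) dv = 125/3.

125/3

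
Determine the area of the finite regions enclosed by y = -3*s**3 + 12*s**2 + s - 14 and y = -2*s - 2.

253/4

Set the curves equal: -3*s**3 + 12*s**2 + s - 14 = -2*s - 2, so -3*s**3 + 12*s**2 + 3*s - 12 = 0, which factors as -3*(s - 4)*(s - 1)*(s + 1) = 0. The curves meet at s = -1, 1, 4.
On [-1, 1], y = -2*s - 2 is on top; that piece has area ∫[-1,1] (-(-3*s**3 + 12*s**2 + 3*s - 12)) ds = 16.
On [1, 4], y = -3*s**3 + 12*s**2 + s - 14 is on top; that piece has area ∫[1,4] (-3*s**3 + 12*s**2 + 3*s - 12) ds = 189/4.
Total enclosed area = 16 + 189/4 = 253/4.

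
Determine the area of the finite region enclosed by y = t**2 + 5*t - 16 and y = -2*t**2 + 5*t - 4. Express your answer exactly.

Set the curves equal: t**2 + 5*t - 16 = -2*t**2 + 5*t - 4, so 3*t**2 - 12 = 0, which factors as 3*(t - 2)*(t + 2) = 0. The curves meet at t = -2, 2.
On [-2, 2], y = -2*t**2 + 5*t - 4 is on top; that piece has area ∫[-2,2] (-(3*t**2 - 12)) dt = 32.

32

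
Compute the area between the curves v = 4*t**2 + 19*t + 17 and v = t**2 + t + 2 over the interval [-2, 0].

12

The difference (4*t**2 + 19*t + 17) - (t**2 + t + 2) = 3*t**2 + 18*t + 15 changes sign at t = -1 inside [-2, 0], so split the integral there.
∫[-2,-1] (3*t**2 + 18*t + 15) dt = -5; the area of that piece is 5.
∫[-1,0] (3*t**2 + 18*t + 15) dt = 7.
Total area = 5 + 7 = 12.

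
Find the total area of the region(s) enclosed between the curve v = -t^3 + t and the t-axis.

1/2

The curve meets the t-axis where -t^3 + t = 0, i.e. -t*(t - 1)*(t + 1) = 0, at t = -1, 0, 1.
On [-1, 0] the curve lies below the axis; ∫[-1,0] (-t^3 + t) dt = -1/4, giving area 1/4.
On [0, 1] the curve lies above the axis; ∫[0,1] (-t^3 + t) dt = 1/4, giving area 1/4.
Total area = 1/4 + 1/4 = 1/2.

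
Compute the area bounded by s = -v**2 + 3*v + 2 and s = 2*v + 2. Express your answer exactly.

1/6

Both boundary curves give s as a function of v, so integrate with respect to v. Setting them equal: -v**2 + v = 0, i.e. -v*(v - 1) = 0, so they meet at v = 0, 1.
For v in [0, 1], s = -v**2 + 3*v + 2 is on the right; area = ∫[0,1] (-v**2 + v) dv = 1/6.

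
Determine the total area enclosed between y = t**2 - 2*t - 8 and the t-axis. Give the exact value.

The curve meets the t-axis where t**2 - 2*t - 8 = 0, i.e. (t - 4)*(t + 2) = 0, at t = -2, 4.
On [-2, 4] the curve lies below the axis; ∫[-2,4] (t**2 - 2*t - 8) dt = -36, giving area 36.

36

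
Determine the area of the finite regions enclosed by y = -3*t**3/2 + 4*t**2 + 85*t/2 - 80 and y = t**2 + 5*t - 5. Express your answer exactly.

Set the curves equal: -3*t**3/2 + 4*t**2 + 85*t/2 - 80 = t**2 + 5*t - 5, so -3*t**3/2 + 3*t**2 + 75*t/2 - 75 = 0, which factors as -3*(t - 5)*(t - 2)*(t + 5)/2 = 0. The curves meet at t = -5, 2, 5.
On [-5, 2], y = t**2 + 5*t - 5 is on top; that piece has area ∫[-5,2] (-(-3*t**3/2 + 3*t**2 + 75*t/2 - 75)) dt = 4459/8.
On [2, 5], y = -3*t**3/2 + 4*t**2 + 85*t/2 - 80 is on top; that piece has area ∫[2,5] (-3*t**3/2 + 3*t**2 + 75*t/2 - 75) dt = 459/8.
Total enclosed area = 4459/8 + 459/8 = 2459/4.

2459/4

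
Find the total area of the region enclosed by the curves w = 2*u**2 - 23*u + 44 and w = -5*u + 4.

1/3

Set the curves equal: 2*u**2 - 23*u + 44 = -5*u + 4, so 2*u**2 - 18*u + 40 = 0, which factors as 2*(u - 5)*(u - 4) = 0. The curves meet at u = 4, 5.
On [4, 5], w = -5*u + 4 is on top; that piece has area ∫[4,5] (-(2*u**2 - 18*u + 40)) du = 1/3.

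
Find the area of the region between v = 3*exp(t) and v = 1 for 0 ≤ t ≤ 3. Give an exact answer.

-6 + 3*exp(3)

On [0, 3], (3*exp(t)) - (1) = 3*exp(t) - 1 is ≥ 0 throughout, so the area is a single integral of |3*exp(t) - 1|.
∫[0,3] (3*exp(t) - 1) dt = -6 + 3*exp(3).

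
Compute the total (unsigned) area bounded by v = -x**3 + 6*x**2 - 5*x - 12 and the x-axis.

131/4

The curve meets the x-axis where -x**3 + 6*x**2 - 5*x - 12 = 0, i.e. -(x - 4)*(x - 3)*(x + 1) = 0, at x = -1, 3, 4.
On [-1, 3] the curve lies below the axis; ∫[-1,3] (-x**3 + 6*x**2 - 5*x - 12) dx = -32, giving area 32.
On [3, 4] the curve lies above the axis; ∫[3,4] (-x**3 + 6*x**2 - 5*x - 12) dx = 3/4, giving area 3/4.
Total area = 32 + 3/4 = 131/4.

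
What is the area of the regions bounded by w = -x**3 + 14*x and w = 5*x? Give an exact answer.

Set the curves equal: -x**3 + 14*x = 5*x, so -x**3 + 9*x = 0, which factors as -x*(x - 3)*(x + 3) = 0. The curves meet at x = -3, 0, 3.
On [-3, 0], w = 5*x is on top; that piece has area ∫[-3,0] (-(-x**3 + 9*x)) dx = 81/4.
On [0, 3], w = -x**3 + 14*x is on top; that piece has area ∫[0,3] (-x**3 + 9*x) dx = 81/4.
Total enclosed area = 81/4 + 81/4 = 81/2.

81/2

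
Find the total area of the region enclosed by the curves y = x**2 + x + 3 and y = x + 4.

Set the curves equal: x**2 + x + 3 = x + 4, so x**2 - 1 = 0, which factors as (x - 1)*(x + 1) = 0. The curves meet at x = -1, 1.
On [-1, 1], y = x + 4 is on top; that piece has area ∫[-1,1] (-(x**2 - 1)) dx = 4/3.

4/3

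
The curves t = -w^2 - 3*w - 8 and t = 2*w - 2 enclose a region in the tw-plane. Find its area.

1/6

Both boundary curves give t as a function of w, so integrate with respect to w. Setting them equal: -w^2 - 5*w - 6 = 0, i.e. -(w + 2)*(w + 3) = 0, so they meet at w = -3, -2.
For w in [-3, -2], t = -w^2 - 3*w - 8 is on the right; area = ∫[-3,-2] (-w^2 - 5*w - 6) dw = 1/6.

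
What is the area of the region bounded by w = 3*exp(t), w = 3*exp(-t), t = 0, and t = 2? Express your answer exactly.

On [0, 2], (3*exp(t)) - (3*exp(-t)) = 3*exp(t) - 3*exp(-t) is ≥ 0 throughout, so the area is a single integral of |3*exp(t) - 3*exp(-t)|.
∫[0,2] (3*exp(t) - 3*exp(-t)) dt = -6 + 3*exp(-2) + 3*exp(2).

-6 + 3*exp(-2) + 3*exp(2)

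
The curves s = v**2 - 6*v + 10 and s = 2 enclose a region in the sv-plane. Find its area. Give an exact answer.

Both boundary curves give s as a function of v, so integrate with respect to v. Setting them equal: v**2 - 6*v + 8 = 0, i.e. (v - 4)*(v - 2) = 0, so they meet at v = 2, 4.
For v in [2, 4], s = v**2 - 6*v + 10 is on the left; area = ∫[2,4] (-(v**2 - 6*v + 8)) dv = 4/3.

4/3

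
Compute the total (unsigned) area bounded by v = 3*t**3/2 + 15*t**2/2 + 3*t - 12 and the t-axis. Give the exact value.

253/8

The curve meets the t-axis where 3*t**3/2 + 15*t**2/2 + 3*t - 12 = 0, i.e. 3*(t - 1)*(t + 2)*(t + 4)/2 = 0, at t = -4, -2, 1.
On [-4, -2] the curve lies above the axis; ∫[-4,-2] (3*t**3/2 + 15*t**2/2 + 3*t - 12) dt = 8, giving area 8.
On [-2, 1] the curve lies below the axis; ∫[-2,1] (3*t**3/2 + 15*t**2/2 + 3*t - 12) dt = -189/8, giving area 189/8.
Total area = 8 + 189/8 = 253/8.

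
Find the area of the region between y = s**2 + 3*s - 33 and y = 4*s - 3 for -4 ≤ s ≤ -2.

106/3

On [-4, -2], (s**2 + 3*s - 33) - (4*s - 3) = s**2 - s - 30 is ≤ 0 throughout, so the area is a single integral of |s**2 - s - 30|.
∫[-4,-2] (s**2 - s - 30) ds = -106/3; the area of that piece is 106/3.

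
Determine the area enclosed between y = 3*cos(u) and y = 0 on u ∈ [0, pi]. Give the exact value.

The difference (3*cos(u)) - (0) = 3*cos(u) changes sign at u = pi/2 inside [0, pi], so split the integral there.
∫[0,pi/2] (3*cos(u)) du = 3.
∫[pi/2,pi] (3*cos(u)) du = -3; the area of that piece is 3.
Total area = 3 + 3 = 6.

6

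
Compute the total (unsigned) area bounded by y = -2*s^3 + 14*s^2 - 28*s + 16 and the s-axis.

The curve meets the s-axis where -2*s^3 + 14*s^2 - 28*s + 16 = 0, i.e. -2*(s - 4)*(s - 2)*(s - 1) = 0, at s = 1, 2, 4.
On [1, 2] the curve lies below the axis; ∫[1,2] (-2*s^3 + 14*s^2 - 28*s + 16) ds = -5/6, giving area 5/6.
On [2, 4] the curve lies above the axis; ∫[2,4] (-2*s^3 + 14*s^2 - 28*s + 16) ds = 16/3, giving area 16/3.
Total area = 5/6 + 16/3 = 37/6.

37/6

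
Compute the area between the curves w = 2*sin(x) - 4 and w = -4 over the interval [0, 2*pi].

The difference (2*sin(x) - 4) - (-4) = 2*sin(x) changes sign at x = pi inside [0, 2*pi], so split the integral there.
∫[0,pi] (2*sin(x)) dx = 4.
∫[pi,2*pi] (2*sin(x)) dx = -4; the area of that piece is 4.
Total area = 4 + 4 = 8.

8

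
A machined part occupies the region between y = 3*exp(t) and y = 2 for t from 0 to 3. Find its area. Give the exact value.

-9 + 3*exp(3)

On [0, 3], (3*exp(t)) - (2) = 3*exp(t) - 2 is ≥ 0 throughout, so the area is a single integral of |3*exp(t) - 2|.
∫[0,3] (3*exp(t) - 2) dt = -9 + 3*exp(3).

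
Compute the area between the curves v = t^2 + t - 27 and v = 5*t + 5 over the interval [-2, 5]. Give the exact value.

665/3

On [-2, 5], (t^2 + t - 27) - (5*t + 5) = t^2 - 4*t - 32 is ≤ 0 throughout, so the area is a single integral of |t^2 - 4*t - 32|.
∫[-2,5] (t^2 - 4*t - 32) dt = -665/3; the area of that piece is 665/3.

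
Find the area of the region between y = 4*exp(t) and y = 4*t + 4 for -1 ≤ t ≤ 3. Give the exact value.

-32 - 4*exp(-1) + 4*exp(3)

On [-1, 3], (4*exp(t)) - (4*t + 4) = -4*t + 4*exp(t) - 4 is ≥ 0 throughout, so the area is a single integral of |-4*t + 4*exp(t) - 4|.
∫[-1,3] (-4*t + 4*exp(t) - 4) dt = -32 - 4*exp(-1) + 4*exp(3).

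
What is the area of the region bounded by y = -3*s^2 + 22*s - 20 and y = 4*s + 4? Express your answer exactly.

Set the curves equal: -3*s^2 + 22*s - 20 = 4*s + 4, so -3*s^2 + 18*s - 24 = 0, which factors as -3*(s - 4)*(s - 2) = 0. The curves meet at s = 2, 4.
On [2, 4], y = -3*s^2 + 22*s - 20 is on top; that piece has area ∫[2,4] (-3*s^2 + 18*s - 24) ds = 4.

4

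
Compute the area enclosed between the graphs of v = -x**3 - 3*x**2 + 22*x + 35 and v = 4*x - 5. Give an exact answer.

Set the curves equal: -x**3 - 3*x**2 + 22*x + 35 = 4*x - 5, so -x**3 - 3*x**2 + 18*x + 40 = 0, which factors as -(x - 4)*(x + 2)*(x + 5) = 0. The curves meet at x = -5, -2, 4.
On [-5, -2], v = 4*x - 5 is on top; that piece has area ∫[-5,-2] (-(-x**3 - 3*x**2 + 18*x + 40)) dx = 135/4.
On [-2, 4], v = -x**3 - 3*x**2 + 22*x + 35 is on top; that piece has area ∫[-2,4] (-x**3 - 3*x**2 + 18*x + 40) dx = 216.
Total enclosed area = 135/4 + 216 = 999/4.

999/4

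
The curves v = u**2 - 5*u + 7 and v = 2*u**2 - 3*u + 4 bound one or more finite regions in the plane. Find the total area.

32/3

Set the curves equal: u**2 - 5*u + 7 = 2*u**2 - 3*u + 4, so -u**2 - 2*u + 3 = 0, which factors as -(u - 1)*(u + 3) = 0. The curves meet at u = -3, 1.
On [-3, 1], v = u**2 - 5*u + 7 is on top; that piece has area ∫[-3,1] (-u**2 - 2*u + 3) du = 32/3.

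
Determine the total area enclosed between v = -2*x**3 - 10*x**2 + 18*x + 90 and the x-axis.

The curve meets the x-axis where -2*x**3 - 10*x**2 + 18*x + 90 = 0, i.e. -2*(x - 3)*(x + 3)*(x + 5) = 0, at x = -5, -3, 3.
On [-5, -3] the curve lies below the axis; ∫[-5,-3] (-2*x**3 - 10*x**2 + 18*x + 90) dx = -56/3, giving area 56/3.
On [-3, 3] the curve lies above the axis; ∫[-3,3] (-2*x**3 - 10*x**2 + 18*x + 90) dx = 360, giving area 360.
Total area = 56/3 + 360 = 1136/3.

1136/3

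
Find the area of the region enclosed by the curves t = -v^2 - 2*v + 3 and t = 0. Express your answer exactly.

Both boundary curves give t as a function of v, so integrate with respect to v. Setting them equal: -v^2 - 2*v + 3 = 0, i.e. -(v - 1)*(v + 3) = 0, so they meet at v = -3, 1.
For v in [-3, 1], t = -v^2 - 2*v + 3 is on the right; area = ∫[-3,1] (-v^2 - 2*v + 3) dv = 32/3.

32/3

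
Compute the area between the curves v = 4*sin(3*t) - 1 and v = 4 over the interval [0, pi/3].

On [0, pi/3], (4*sin(3*t) - 1) - (4) = 4*sin(3*t) - 5 is ≤ 0 throughout, so the area is a single integral of |4*sin(3*t) - 5|.
∫[0,pi/3] (4*sin(3*t) - 5) dt = 8/3 - 5*pi/3; the area of that piece is -8/3 + 5*pi/3.

-8/3 + 5*pi/3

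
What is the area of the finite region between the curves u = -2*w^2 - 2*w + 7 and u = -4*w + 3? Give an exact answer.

9

Both boundary curves give u as a function of w, so integrate with respect to w. Setting them equal: -2*w^2 + 2*w + 4 = 0, i.e. -2*(w - 2)*(w + 1) = 0, so they meet at w = -1, 2.
For w in [-1, 2], u = -2*w^2 - 2*w + 7 is on the right; area = ∫[-1,2] (-2*w^2 + 2*w + 4) dw = 9.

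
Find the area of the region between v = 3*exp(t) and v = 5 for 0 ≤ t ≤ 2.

-17 - 10*log(3) + 10*log(5) + 3*exp(2)

The difference (3*exp(t)) - (5) = 3*exp(t) - 5 changes sign at t = log(5/3) inside [0, 2], so split the integral there.
∫[0,log(5/3)] (3*exp(t) - 5) dt = log(243/3125) + 2; the area of that piece is -2 + log(3125/243).
∫[log(5/3),2] (3*exp(t) - 5) dt = -15 - 5*log(3) + 5*log(5) + 3*exp(2).
Total area = (-2 + log(3125/243)) + (-15 - 5*log(3) + 5*log(5) + 3*exp(2)) = -17 - 10*log(3) + 10*log(5) + 3*exp(2).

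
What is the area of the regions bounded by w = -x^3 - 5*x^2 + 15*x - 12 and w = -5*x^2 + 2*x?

Set the curves equal: -x^3 - 5*x^2 + 15*x - 12 = -5*x^2 + 2*x, so -x^3 + 13*x - 12 = 0, which factors as -(x - 3)*(x - 1)*(x + 4) = 0. The curves meet at x = -4, 1, 3.
On [-4, 1], w = -5*x^2 + 2*x is on top; that piece has area ∫[-4,1] (-(-x^3 + 13*x - 12)) dx = 375/4.
On [1, 3], w = -x^3 - 5*x^2 + 15*x - 12 is on top; that piece has area ∫[1,3] (-x^3 + 13*x - 12) dx = 8.
Total enclosed area = 375/4 + 8 = 407/4.

407/4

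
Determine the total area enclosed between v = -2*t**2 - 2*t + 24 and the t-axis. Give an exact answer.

The curve meets the t-axis where -2*t**2 - 2*t + 24 = 0, i.e. -2*(t - 3)*(t + 4) = 0, at t = -4, 3.
On [-4, 3] the curve lies above the axis; ∫[-4,3] (-2*t**2 - 2*t + 24) dt = 343/3, giving area 343/3.

343/3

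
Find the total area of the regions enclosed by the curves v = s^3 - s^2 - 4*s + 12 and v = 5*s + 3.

148/3

Set the curves equal: s^3 - s^2 - 4*s + 12 = 5*s + 3, so s^3 - s^2 - 9*s + 9 = 0, which factors as (s - 3)*(s - 1)*(s + 3) = 0. The curves meet at s = -3, 1, 3.
On [-3, 1], v = s^3 - s^2 - 4*s + 12 is on top; that piece has area ∫[-3,1] (s^3 - s^2 - 9*s + 9) ds = 128/3.
On [1, 3], v = 5*s + 3 is on top; that piece has area ∫[1,3] (-(s^3 - s^2 - 9*s + 9)) ds = 20/3.
Total enclosed area = 128/3 + 20/3 = 148/3.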